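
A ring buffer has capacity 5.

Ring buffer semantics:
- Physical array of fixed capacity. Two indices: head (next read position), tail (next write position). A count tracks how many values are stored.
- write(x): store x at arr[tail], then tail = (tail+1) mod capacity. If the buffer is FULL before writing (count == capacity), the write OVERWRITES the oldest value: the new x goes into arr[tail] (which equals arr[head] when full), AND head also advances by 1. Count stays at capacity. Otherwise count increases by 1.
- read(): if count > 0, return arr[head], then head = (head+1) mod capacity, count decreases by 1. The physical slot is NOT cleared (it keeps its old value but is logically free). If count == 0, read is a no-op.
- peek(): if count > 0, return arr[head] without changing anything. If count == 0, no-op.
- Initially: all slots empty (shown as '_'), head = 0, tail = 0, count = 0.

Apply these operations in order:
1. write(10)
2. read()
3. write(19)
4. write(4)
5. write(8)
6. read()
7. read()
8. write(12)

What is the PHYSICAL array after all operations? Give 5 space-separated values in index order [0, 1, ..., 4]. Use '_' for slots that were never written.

Answer: 10 19 4 8 12

Derivation:
After op 1 (write(10)): arr=[10 _ _ _ _] head=0 tail=1 count=1
After op 2 (read()): arr=[10 _ _ _ _] head=1 tail=1 count=0
After op 3 (write(19)): arr=[10 19 _ _ _] head=1 tail=2 count=1
After op 4 (write(4)): arr=[10 19 4 _ _] head=1 tail=3 count=2
After op 5 (write(8)): arr=[10 19 4 8 _] head=1 tail=4 count=3
After op 6 (read()): arr=[10 19 4 8 _] head=2 tail=4 count=2
After op 7 (read()): arr=[10 19 4 8 _] head=3 tail=4 count=1
After op 8 (write(12)): arr=[10 19 4 8 12] head=3 tail=0 count=2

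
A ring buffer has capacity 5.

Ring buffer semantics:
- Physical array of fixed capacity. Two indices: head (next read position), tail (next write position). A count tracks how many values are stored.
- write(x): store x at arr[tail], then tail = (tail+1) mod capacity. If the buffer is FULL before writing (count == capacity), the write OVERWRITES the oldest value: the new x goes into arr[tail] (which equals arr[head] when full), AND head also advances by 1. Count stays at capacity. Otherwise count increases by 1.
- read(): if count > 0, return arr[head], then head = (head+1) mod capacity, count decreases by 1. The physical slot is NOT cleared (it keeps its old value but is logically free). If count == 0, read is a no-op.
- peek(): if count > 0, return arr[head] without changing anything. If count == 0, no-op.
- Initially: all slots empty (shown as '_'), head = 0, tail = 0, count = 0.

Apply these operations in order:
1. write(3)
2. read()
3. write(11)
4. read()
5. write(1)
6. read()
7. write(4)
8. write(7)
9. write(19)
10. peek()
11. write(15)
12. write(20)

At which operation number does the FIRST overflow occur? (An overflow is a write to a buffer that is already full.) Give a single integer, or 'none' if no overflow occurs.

Answer: none

Derivation:
After op 1 (write(3)): arr=[3 _ _ _ _] head=0 tail=1 count=1
After op 2 (read()): arr=[3 _ _ _ _] head=1 tail=1 count=0
After op 3 (write(11)): arr=[3 11 _ _ _] head=1 tail=2 count=1
After op 4 (read()): arr=[3 11 _ _ _] head=2 tail=2 count=0
After op 5 (write(1)): arr=[3 11 1 _ _] head=2 tail=3 count=1
After op 6 (read()): arr=[3 11 1 _ _] head=3 tail=3 count=0
After op 7 (write(4)): arr=[3 11 1 4 _] head=3 tail=4 count=1
After op 8 (write(7)): arr=[3 11 1 4 7] head=3 tail=0 count=2
After op 9 (write(19)): arr=[19 11 1 4 7] head=3 tail=1 count=3
After op 10 (peek()): arr=[19 11 1 4 7] head=3 tail=1 count=3
After op 11 (write(15)): arr=[19 15 1 4 7] head=3 tail=2 count=4
After op 12 (write(20)): arr=[19 15 20 4 7] head=3 tail=3 count=5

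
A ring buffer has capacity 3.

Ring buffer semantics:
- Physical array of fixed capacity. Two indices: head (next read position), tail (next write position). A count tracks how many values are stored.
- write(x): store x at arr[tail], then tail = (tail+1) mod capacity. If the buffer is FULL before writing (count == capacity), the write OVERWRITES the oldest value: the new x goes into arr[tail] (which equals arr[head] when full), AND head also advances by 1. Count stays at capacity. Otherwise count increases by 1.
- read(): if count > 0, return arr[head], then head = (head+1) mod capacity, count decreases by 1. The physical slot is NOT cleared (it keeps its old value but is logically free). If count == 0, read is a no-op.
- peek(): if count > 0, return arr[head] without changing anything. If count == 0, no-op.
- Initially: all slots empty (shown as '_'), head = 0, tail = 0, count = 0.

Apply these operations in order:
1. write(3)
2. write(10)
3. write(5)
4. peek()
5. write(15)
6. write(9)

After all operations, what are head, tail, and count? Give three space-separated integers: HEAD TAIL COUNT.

Answer: 2 2 3

Derivation:
After op 1 (write(3)): arr=[3 _ _] head=0 tail=1 count=1
After op 2 (write(10)): arr=[3 10 _] head=0 tail=2 count=2
After op 3 (write(5)): arr=[3 10 5] head=0 tail=0 count=3
After op 4 (peek()): arr=[3 10 5] head=0 tail=0 count=3
After op 5 (write(15)): arr=[15 10 5] head=1 tail=1 count=3
After op 6 (write(9)): arr=[15 9 5] head=2 tail=2 count=3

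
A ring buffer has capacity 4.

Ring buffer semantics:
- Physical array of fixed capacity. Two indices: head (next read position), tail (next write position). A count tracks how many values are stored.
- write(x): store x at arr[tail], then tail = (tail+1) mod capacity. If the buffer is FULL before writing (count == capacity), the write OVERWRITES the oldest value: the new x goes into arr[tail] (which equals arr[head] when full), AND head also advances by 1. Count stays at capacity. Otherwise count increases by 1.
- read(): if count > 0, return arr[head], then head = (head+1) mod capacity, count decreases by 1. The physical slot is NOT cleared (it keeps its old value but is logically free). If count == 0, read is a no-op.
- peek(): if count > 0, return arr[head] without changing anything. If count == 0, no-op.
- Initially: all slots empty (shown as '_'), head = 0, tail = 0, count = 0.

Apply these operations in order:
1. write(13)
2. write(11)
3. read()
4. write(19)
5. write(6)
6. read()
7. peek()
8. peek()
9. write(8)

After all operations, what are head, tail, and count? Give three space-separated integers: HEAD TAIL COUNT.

Answer: 2 1 3

Derivation:
After op 1 (write(13)): arr=[13 _ _ _] head=0 tail=1 count=1
After op 2 (write(11)): arr=[13 11 _ _] head=0 tail=2 count=2
After op 3 (read()): arr=[13 11 _ _] head=1 tail=2 count=1
After op 4 (write(19)): arr=[13 11 19 _] head=1 tail=3 count=2
After op 5 (write(6)): arr=[13 11 19 6] head=1 tail=0 count=3
After op 6 (read()): arr=[13 11 19 6] head=2 tail=0 count=2
After op 7 (peek()): arr=[13 11 19 6] head=2 tail=0 count=2
After op 8 (peek()): arr=[13 11 19 6] head=2 tail=0 count=2
After op 9 (write(8)): arr=[8 11 19 6] head=2 tail=1 count=3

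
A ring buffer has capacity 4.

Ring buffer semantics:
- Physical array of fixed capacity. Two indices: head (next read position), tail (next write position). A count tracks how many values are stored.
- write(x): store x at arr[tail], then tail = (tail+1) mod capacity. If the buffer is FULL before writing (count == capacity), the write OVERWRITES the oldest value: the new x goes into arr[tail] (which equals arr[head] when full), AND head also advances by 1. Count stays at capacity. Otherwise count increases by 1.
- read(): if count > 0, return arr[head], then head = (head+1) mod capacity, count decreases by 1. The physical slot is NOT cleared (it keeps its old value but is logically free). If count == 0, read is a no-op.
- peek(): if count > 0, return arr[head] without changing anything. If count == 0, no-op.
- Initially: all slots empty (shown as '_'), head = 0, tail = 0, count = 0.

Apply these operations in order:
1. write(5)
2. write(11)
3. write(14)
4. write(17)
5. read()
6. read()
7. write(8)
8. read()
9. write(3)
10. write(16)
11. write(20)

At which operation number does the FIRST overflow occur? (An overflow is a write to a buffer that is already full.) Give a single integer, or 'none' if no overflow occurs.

After op 1 (write(5)): arr=[5 _ _ _] head=0 tail=1 count=1
After op 2 (write(11)): arr=[5 11 _ _] head=0 tail=2 count=2
After op 3 (write(14)): arr=[5 11 14 _] head=0 tail=3 count=3
After op 4 (write(17)): arr=[5 11 14 17] head=0 tail=0 count=4
After op 5 (read()): arr=[5 11 14 17] head=1 tail=0 count=3
After op 6 (read()): arr=[5 11 14 17] head=2 tail=0 count=2
After op 7 (write(8)): arr=[8 11 14 17] head=2 tail=1 count=3
After op 8 (read()): arr=[8 11 14 17] head=3 tail=1 count=2
After op 9 (write(3)): arr=[8 3 14 17] head=3 tail=2 count=3
After op 10 (write(16)): arr=[8 3 16 17] head=3 tail=3 count=4
After op 11 (write(20)): arr=[8 3 16 20] head=0 tail=0 count=4

Answer: 11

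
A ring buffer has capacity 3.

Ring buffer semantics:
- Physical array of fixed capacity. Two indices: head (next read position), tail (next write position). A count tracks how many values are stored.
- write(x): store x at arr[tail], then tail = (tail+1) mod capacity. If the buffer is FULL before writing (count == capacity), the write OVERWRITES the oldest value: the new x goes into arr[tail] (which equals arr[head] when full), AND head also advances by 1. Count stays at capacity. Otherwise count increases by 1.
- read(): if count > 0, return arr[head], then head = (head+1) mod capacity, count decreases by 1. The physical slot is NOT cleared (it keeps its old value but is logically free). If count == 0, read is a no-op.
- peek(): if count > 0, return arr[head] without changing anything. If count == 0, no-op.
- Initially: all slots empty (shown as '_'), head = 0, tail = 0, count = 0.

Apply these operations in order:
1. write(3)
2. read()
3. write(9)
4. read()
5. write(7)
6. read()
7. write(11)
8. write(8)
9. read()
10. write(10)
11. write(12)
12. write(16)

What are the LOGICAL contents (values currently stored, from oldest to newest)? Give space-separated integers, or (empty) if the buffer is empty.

Answer: 10 12 16

Derivation:
After op 1 (write(3)): arr=[3 _ _] head=0 tail=1 count=1
After op 2 (read()): arr=[3 _ _] head=1 tail=1 count=0
After op 3 (write(9)): arr=[3 9 _] head=1 tail=2 count=1
After op 4 (read()): arr=[3 9 _] head=2 tail=2 count=0
After op 5 (write(7)): arr=[3 9 7] head=2 tail=0 count=1
After op 6 (read()): arr=[3 9 7] head=0 tail=0 count=0
After op 7 (write(11)): arr=[11 9 7] head=0 tail=1 count=1
After op 8 (write(8)): arr=[11 8 7] head=0 tail=2 count=2
After op 9 (read()): arr=[11 8 7] head=1 tail=2 count=1
After op 10 (write(10)): arr=[11 8 10] head=1 tail=0 count=2
After op 11 (write(12)): arr=[12 8 10] head=1 tail=1 count=3
After op 12 (write(16)): arr=[12 16 10] head=2 tail=2 count=3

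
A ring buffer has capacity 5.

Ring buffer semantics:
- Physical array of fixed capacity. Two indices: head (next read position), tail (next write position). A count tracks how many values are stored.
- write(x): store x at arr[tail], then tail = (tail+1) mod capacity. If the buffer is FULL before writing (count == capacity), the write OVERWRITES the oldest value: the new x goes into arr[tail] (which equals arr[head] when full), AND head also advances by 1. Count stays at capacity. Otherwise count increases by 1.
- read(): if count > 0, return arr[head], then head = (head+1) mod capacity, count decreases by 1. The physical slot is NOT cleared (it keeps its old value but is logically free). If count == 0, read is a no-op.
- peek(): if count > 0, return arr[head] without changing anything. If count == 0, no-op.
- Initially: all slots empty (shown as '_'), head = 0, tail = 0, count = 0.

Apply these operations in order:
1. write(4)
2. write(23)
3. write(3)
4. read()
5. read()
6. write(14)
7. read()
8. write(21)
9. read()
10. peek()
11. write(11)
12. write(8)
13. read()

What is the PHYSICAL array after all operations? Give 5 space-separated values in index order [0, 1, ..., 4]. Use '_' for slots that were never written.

After op 1 (write(4)): arr=[4 _ _ _ _] head=0 tail=1 count=1
After op 2 (write(23)): arr=[4 23 _ _ _] head=0 tail=2 count=2
After op 3 (write(3)): arr=[4 23 3 _ _] head=0 tail=3 count=3
After op 4 (read()): arr=[4 23 3 _ _] head=1 tail=3 count=2
After op 5 (read()): arr=[4 23 3 _ _] head=2 tail=3 count=1
After op 6 (write(14)): arr=[4 23 3 14 _] head=2 tail=4 count=2
After op 7 (read()): arr=[4 23 3 14 _] head=3 tail=4 count=1
After op 8 (write(21)): arr=[4 23 3 14 21] head=3 tail=0 count=2
After op 9 (read()): arr=[4 23 3 14 21] head=4 tail=0 count=1
After op 10 (peek()): arr=[4 23 3 14 21] head=4 tail=0 count=1
After op 11 (write(11)): arr=[11 23 3 14 21] head=4 tail=1 count=2
After op 12 (write(8)): arr=[11 8 3 14 21] head=4 tail=2 count=3
After op 13 (read()): arr=[11 8 3 14 21] head=0 tail=2 count=2

Answer: 11 8 3 14 21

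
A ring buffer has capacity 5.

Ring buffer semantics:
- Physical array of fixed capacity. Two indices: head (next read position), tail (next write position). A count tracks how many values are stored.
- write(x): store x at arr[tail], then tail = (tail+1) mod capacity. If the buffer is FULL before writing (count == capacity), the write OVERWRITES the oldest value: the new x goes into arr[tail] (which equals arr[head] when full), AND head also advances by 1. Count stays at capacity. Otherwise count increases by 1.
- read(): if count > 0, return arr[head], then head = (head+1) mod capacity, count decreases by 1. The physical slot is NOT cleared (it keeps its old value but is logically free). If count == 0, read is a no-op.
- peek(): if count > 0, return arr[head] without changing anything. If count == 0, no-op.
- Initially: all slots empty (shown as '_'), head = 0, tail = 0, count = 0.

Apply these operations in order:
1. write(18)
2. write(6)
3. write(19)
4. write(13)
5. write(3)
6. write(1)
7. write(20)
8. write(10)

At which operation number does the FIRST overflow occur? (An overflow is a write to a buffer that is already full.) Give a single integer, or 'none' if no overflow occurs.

Answer: 6

Derivation:
After op 1 (write(18)): arr=[18 _ _ _ _] head=0 tail=1 count=1
After op 2 (write(6)): arr=[18 6 _ _ _] head=0 tail=2 count=2
After op 3 (write(19)): arr=[18 6 19 _ _] head=0 tail=3 count=3
After op 4 (write(13)): arr=[18 6 19 13 _] head=0 tail=4 count=4
After op 5 (write(3)): arr=[18 6 19 13 3] head=0 tail=0 count=5
After op 6 (write(1)): arr=[1 6 19 13 3] head=1 tail=1 count=5
After op 7 (write(20)): arr=[1 20 19 13 3] head=2 tail=2 count=5
After op 8 (write(10)): arr=[1 20 10 13 3] head=3 tail=3 count=5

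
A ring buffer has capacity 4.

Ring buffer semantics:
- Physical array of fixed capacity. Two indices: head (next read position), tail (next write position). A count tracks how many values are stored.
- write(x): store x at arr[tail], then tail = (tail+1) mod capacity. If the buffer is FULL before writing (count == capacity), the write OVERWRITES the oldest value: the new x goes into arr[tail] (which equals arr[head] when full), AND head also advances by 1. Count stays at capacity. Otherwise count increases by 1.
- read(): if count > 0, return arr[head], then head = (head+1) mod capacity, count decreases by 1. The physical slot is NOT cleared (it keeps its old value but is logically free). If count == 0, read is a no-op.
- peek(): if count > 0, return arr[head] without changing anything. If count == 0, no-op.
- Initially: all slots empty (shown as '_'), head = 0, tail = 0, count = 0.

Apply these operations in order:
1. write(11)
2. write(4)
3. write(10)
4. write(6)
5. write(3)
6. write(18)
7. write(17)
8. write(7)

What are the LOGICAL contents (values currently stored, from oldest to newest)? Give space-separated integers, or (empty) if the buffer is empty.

After op 1 (write(11)): arr=[11 _ _ _] head=0 tail=1 count=1
After op 2 (write(4)): arr=[11 4 _ _] head=0 tail=2 count=2
After op 3 (write(10)): arr=[11 4 10 _] head=0 tail=3 count=3
After op 4 (write(6)): arr=[11 4 10 6] head=0 tail=0 count=4
After op 5 (write(3)): arr=[3 4 10 6] head=1 tail=1 count=4
After op 6 (write(18)): arr=[3 18 10 6] head=2 tail=2 count=4
After op 7 (write(17)): arr=[3 18 17 6] head=3 tail=3 count=4
After op 8 (write(7)): arr=[3 18 17 7] head=0 tail=0 count=4

Answer: 3 18 17 7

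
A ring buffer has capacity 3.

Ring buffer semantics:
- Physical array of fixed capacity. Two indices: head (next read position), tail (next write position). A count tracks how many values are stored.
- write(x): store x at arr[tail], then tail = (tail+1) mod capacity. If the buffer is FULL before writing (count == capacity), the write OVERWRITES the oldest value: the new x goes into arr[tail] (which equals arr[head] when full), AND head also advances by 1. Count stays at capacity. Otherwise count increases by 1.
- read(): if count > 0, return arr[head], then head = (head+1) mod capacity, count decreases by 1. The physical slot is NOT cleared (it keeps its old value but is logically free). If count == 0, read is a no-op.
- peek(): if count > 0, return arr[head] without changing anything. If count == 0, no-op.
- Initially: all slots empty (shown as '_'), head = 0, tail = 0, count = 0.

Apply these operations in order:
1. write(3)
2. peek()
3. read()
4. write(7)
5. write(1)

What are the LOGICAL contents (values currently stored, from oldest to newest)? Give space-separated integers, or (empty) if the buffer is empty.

Answer: 7 1

Derivation:
After op 1 (write(3)): arr=[3 _ _] head=0 tail=1 count=1
After op 2 (peek()): arr=[3 _ _] head=0 tail=1 count=1
After op 3 (read()): arr=[3 _ _] head=1 tail=1 count=0
After op 4 (write(7)): arr=[3 7 _] head=1 tail=2 count=1
After op 5 (write(1)): arr=[3 7 1] head=1 tail=0 count=2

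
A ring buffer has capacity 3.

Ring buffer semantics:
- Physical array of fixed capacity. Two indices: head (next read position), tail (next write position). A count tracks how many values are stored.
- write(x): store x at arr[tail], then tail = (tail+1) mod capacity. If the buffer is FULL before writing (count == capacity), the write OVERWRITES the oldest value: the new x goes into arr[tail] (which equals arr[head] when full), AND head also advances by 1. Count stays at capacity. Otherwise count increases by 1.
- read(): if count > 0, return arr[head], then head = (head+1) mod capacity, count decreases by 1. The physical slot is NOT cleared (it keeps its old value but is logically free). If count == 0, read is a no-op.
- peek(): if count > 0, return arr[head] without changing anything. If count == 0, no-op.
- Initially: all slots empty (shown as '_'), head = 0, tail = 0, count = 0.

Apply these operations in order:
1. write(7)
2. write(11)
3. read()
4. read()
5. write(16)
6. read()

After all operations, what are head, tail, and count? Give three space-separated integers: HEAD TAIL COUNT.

After op 1 (write(7)): arr=[7 _ _] head=0 tail=1 count=1
After op 2 (write(11)): arr=[7 11 _] head=0 tail=2 count=2
After op 3 (read()): arr=[7 11 _] head=1 tail=2 count=1
After op 4 (read()): arr=[7 11 _] head=2 tail=2 count=0
After op 5 (write(16)): arr=[7 11 16] head=2 tail=0 count=1
After op 6 (read()): arr=[7 11 16] head=0 tail=0 count=0

Answer: 0 0 0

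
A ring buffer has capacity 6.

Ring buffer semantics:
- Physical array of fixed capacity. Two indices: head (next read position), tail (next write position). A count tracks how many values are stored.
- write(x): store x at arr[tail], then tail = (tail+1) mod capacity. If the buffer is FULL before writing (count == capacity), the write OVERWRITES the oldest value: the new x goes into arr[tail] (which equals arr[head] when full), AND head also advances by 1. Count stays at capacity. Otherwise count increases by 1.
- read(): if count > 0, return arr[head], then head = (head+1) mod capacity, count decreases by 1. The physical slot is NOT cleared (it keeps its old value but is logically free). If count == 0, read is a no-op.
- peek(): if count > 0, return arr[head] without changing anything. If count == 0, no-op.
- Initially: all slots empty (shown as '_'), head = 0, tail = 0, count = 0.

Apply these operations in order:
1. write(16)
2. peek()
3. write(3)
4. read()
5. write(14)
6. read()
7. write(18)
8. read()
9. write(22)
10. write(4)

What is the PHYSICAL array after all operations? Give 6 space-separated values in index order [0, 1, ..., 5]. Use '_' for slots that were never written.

After op 1 (write(16)): arr=[16 _ _ _ _ _] head=0 tail=1 count=1
After op 2 (peek()): arr=[16 _ _ _ _ _] head=0 tail=1 count=1
After op 3 (write(3)): arr=[16 3 _ _ _ _] head=0 tail=2 count=2
After op 4 (read()): arr=[16 3 _ _ _ _] head=1 tail=2 count=1
After op 5 (write(14)): arr=[16 3 14 _ _ _] head=1 tail=3 count=2
After op 6 (read()): arr=[16 3 14 _ _ _] head=2 tail=3 count=1
After op 7 (write(18)): arr=[16 3 14 18 _ _] head=2 tail=4 count=2
After op 8 (read()): arr=[16 3 14 18 _ _] head=3 tail=4 count=1
After op 9 (write(22)): arr=[16 3 14 18 22 _] head=3 tail=5 count=2
After op 10 (write(4)): arr=[16 3 14 18 22 4] head=3 tail=0 count=3

Answer: 16 3 14 18 22 4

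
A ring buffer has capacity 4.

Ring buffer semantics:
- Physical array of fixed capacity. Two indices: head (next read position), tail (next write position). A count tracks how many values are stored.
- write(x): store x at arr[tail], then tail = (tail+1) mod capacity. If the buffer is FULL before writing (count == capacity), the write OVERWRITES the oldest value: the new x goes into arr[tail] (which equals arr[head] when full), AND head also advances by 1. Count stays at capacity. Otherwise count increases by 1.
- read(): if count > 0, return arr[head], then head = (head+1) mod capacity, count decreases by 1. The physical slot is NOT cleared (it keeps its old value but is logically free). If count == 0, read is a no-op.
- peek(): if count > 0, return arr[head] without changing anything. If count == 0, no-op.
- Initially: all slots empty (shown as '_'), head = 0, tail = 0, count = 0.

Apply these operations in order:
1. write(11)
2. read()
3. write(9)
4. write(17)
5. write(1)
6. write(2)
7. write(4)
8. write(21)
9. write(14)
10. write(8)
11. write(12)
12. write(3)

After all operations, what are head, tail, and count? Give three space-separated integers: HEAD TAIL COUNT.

After op 1 (write(11)): arr=[11 _ _ _] head=0 tail=1 count=1
After op 2 (read()): arr=[11 _ _ _] head=1 tail=1 count=0
After op 3 (write(9)): arr=[11 9 _ _] head=1 tail=2 count=1
After op 4 (write(17)): arr=[11 9 17 _] head=1 tail=3 count=2
After op 5 (write(1)): arr=[11 9 17 1] head=1 tail=0 count=3
After op 6 (write(2)): arr=[2 9 17 1] head=1 tail=1 count=4
After op 7 (write(4)): arr=[2 4 17 1] head=2 tail=2 count=4
After op 8 (write(21)): arr=[2 4 21 1] head=3 tail=3 count=4
After op 9 (write(14)): arr=[2 4 21 14] head=0 tail=0 count=4
After op 10 (write(8)): arr=[8 4 21 14] head=1 tail=1 count=4
After op 11 (write(12)): arr=[8 12 21 14] head=2 tail=2 count=4
After op 12 (write(3)): arr=[8 12 3 14] head=3 tail=3 count=4

Answer: 3 3 4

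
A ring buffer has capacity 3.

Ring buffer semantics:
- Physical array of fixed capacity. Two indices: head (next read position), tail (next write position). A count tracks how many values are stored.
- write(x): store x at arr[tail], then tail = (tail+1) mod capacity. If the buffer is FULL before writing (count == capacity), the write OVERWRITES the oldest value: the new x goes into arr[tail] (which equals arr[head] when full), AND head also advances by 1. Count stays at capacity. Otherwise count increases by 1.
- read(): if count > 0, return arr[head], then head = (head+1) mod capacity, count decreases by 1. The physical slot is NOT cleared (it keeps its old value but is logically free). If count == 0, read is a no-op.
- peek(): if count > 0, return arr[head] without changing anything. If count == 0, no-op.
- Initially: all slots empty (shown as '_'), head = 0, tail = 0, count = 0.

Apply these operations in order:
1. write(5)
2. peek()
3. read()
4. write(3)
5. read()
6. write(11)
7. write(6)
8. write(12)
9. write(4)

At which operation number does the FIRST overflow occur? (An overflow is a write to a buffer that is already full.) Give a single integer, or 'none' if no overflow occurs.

After op 1 (write(5)): arr=[5 _ _] head=0 tail=1 count=1
After op 2 (peek()): arr=[5 _ _] head=0 tail=1 count=1
After op 3 (read()): arr=[5 _ _] head=1 tail=1 count=0
After op 4 (write(3)): arr=[5 3 _] head=1 tail=2 count=1
After op 5 (read()): arr=[5 3 _] head=2 tail=2 count=0
After op 6 (write(11)): arr=[5 3 11] head=2 tail=0 count=1
After op 7 (write(6)): arr=[6 3 11] head=2 tail=1 count=2
After op 8 (write(12)): arr=[6 12 11] head=2 tail=2 count=3
After op 9 (write(4)): arr=[6 12 4] head=0 tail=0 count=3

Answer: 9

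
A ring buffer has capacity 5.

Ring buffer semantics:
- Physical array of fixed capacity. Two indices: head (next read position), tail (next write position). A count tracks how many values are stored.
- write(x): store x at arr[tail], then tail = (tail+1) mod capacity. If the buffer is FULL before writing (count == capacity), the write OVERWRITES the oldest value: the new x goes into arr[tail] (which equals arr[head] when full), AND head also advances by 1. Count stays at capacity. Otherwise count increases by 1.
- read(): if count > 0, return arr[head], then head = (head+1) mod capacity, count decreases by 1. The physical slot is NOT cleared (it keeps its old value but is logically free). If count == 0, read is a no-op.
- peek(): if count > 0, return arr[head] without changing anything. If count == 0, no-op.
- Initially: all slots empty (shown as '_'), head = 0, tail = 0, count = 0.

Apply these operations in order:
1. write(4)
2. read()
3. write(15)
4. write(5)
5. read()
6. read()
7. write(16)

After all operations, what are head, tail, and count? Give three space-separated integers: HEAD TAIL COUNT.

Answer: 3 4 1

Derivation:
After op 1 (write(4)): arr=[4 _ _ _ _] head=0 tail=1 count=1
After op 2 (read()): arr=[4 _ _ _ _] head=1 tail=1 count=0
After op 3 (write(15)): arr=[4 15 _ _ _] head=1 tail=2 count=1
After op 4 (write(5)): arr=[4 15 5 _ _] head=1 tail=3 count=2
After op 5 (read()): arr=[4 15 5 _ _] head=2 tail=3 count=1
After op 6 (read()): arr=[4 15 5 _ _] head=3 tail=3 count=0
After op 7 (write(16)): arr=[4 15 5 16 _] head=3 tail=4 count=1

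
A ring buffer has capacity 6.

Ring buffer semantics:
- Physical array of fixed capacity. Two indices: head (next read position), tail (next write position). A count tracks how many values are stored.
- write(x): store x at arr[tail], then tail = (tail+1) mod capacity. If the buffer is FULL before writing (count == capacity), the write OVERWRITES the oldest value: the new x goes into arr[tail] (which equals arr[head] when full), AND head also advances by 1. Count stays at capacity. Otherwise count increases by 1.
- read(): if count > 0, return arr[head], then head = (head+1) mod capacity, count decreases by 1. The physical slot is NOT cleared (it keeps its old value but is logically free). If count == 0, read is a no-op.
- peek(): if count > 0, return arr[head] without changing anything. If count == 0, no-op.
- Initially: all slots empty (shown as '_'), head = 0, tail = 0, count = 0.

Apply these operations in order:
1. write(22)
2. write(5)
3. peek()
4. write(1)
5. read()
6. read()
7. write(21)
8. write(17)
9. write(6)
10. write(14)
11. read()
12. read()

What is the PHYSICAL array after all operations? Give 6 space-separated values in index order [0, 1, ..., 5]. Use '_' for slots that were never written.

After op 1 (write(22)): arr=[22 _ _ _ _ _] head=0 tail=1 count=1
After op 2 (write(5)): arr=[22 5 _ _ _ _] head=0 tail=2 count=2
After op 3 (peek()): arr=[22 5 _ _ _ _] head=0 tail=2 count=2
After op 4 (write(1)): arr=[22 5 1 _ _ _] head=0 tail=3 count=3
After op 5 (read()): arr=[22 5 1 _ _ _] head=1 tail=3 count=2
After op 6 (read()): arr=[22 5 1 _ _ _] head=2 tail=3 count=1
After op 7 (write(21)): arr=[22 5 1 21 _ _] head=2 tail=4 count=2
After op 8 (write(17)): arr=[22 5 1 21 17 _] head=2 tail=5 count=3
After op 9 (write(6)): arr=[22 5 1 21 17 6] head=2 tail=0 count=4
After op 10 (write(14)): arr=[14 5 1 21 17 6] head=2 tail=1 count=5
After op 11 (read()): arr=[14 5 1 21 17 6] head=3 tail=1 count=4
After op 12 (read()): arr=[14 5 1 21 17 6] head=4 tail=1 count=3

Answer: 14 5 1 21 17 6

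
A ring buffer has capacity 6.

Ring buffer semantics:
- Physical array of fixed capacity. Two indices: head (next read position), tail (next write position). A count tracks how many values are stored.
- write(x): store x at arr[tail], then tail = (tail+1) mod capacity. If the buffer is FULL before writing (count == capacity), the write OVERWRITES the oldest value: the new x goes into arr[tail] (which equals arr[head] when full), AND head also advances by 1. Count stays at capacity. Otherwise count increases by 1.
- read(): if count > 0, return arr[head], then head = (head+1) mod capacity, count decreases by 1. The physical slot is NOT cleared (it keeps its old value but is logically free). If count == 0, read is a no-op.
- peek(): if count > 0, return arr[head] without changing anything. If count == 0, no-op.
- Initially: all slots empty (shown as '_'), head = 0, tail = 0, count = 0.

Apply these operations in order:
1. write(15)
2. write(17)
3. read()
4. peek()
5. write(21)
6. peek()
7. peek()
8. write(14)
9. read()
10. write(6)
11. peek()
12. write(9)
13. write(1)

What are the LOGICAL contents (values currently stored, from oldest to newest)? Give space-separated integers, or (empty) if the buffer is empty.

Answer: 21 14 6 9 1

Derivation:
After op 1 (write(15)): arr=[15 _ _ _ _ _] head=0 tail=1 count=1
After op 2 (write(17)): arr=[15 17 _ _ _ _] head=0 tail=2 count=2
After op 3 (read()): arr=[15 17 _ _ _ _] head=1 tail=2 count=1
After op 4 (peek()): arr=[15 17 _ _ _ _] head=1 tail=2 count=1
After op 5 (write(21)): arr=[15 17 21 _ _ _] head=1 tail=3 count=2
After op 6 (peek()): arr=[15 17 21 _ _ _] head=1 tail=3 count=2
After op 7 (peek()): arr=[15 17 21 _ _ _] head=1 tail=3 count=2
After op 8 (write(14)): arr=[15 17 21 14 _ _] head=1 tail=4 count=3
After op 9 (read()): arr=[15 17 21 14 _ _] head=2 tail=4 count=2
After op 10 (write(6)): arr=[15 17 21 14 6 _] head=2 tail=5 count=3
After op 11 (peek()): arr=[15 17 21 14 6 _] head=2 tail=5 count=3
After op 12 (write(9)): arr=[15 17 21 14 6 9] head=2 tail=0 count=4
After op 13 (write(1)): arr=[1 17 21 14 6 9] head=2 tail=1 count=5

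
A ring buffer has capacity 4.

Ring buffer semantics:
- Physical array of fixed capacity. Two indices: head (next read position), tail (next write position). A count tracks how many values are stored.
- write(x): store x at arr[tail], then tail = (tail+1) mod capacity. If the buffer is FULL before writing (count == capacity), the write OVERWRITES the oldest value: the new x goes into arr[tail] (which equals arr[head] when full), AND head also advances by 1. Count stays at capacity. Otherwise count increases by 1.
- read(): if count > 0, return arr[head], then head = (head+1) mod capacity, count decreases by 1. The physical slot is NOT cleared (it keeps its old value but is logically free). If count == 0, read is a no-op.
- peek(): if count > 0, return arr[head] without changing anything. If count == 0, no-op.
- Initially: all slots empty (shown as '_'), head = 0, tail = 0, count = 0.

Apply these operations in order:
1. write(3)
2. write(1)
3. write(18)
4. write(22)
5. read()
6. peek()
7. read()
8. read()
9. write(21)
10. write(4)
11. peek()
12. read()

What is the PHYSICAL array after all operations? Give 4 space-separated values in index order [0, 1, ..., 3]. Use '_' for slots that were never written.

After op 1 (write(3)): arr=[3 _ _ _] head=0 tail=1 count=1
After op 2 (write(1)): arr=[3 1 _ _] head=0 tail=2 count=2
After op 3 (write(18)): arr=[3 1 18 _] head=0 tail=3 count=3
After op 4 (write(22)): arr=[3 1 18 22] head=0 tail=0 count=4
After op 5 (read()): arr=[3 1 18 22] head=1 tail=0 count=3
After op 6 (peek()): arr=[3 1 18 22] head=1 tail=0 count=3
After op 7 (read()): arr=[3 1 18 22] head=2 tail=0 count=2
After op 8 (read()): arr=[3 1 18 22] head=3 tail=0 count=1
After op 9 (write(21)): arr=[21 1 18 22] head=3 tail=1 count=2
After op 10 (write(4)): arr=[21 4 18 22] head=3 tail=2 count=3
After op 11 (peek()): arr=[21 4 18 22] head=3 tail=2 count=3
After op 12 (read()): arr=[21 4 18 22] head=0 tail=2 count=2

Answer: 21 4 18 22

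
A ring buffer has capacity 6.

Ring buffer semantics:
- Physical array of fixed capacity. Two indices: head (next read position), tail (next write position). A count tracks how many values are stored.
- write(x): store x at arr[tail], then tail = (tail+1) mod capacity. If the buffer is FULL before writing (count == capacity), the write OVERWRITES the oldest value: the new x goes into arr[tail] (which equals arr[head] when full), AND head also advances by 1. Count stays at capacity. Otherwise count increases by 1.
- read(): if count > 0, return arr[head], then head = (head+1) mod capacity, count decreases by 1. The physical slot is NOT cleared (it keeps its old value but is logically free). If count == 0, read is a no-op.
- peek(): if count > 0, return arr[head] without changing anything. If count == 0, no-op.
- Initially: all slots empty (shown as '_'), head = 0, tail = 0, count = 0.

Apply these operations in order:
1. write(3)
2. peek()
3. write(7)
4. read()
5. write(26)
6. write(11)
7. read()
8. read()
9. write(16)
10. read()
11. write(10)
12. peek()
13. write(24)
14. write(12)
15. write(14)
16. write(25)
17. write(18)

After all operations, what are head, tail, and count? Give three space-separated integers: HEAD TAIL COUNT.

Answer: 5 5 6

Derivation:
After op 1 (write(3)): arr=[3 _ _ _ _ _] head=0 tail=1 count=1
After op 2 (peek()): arr=[3 _ _ _ _ _] head=0 tail=1 count=1
After op 3 (write(7)): arr=[3 7 _ _ _ _] head=0 tail=2 count=2
After op 4 (read()): arr=[3 7 _ _ _ _] head=1 tail=2 count=1
After op 5 (write(26)): arr=[3 7 26 _ _ _] head=1 tail=3 count=2
After op 6 (write(11)): arr=[3 7 26 11 _ _] head=1 tail=4 count=3
After op 7 (read()): arr=[3 7 26 11 _ _] head=2 tail=4 count=2
After op 8 (read()): arr=[3 7 26 11 _ _] head=3 tail=4 count=1
After op 9 (write(16)): arr=[3 7 26 11 16 _] head=3 tail=5 count=2
After op 10 (read()): arr=[3 7 26 11 16 _] head=4 tail=5 count=1
After op 11 (write(10)): arr=[3 7 26 11 16 10] head=4 tail=0 count=2
After op 12 (peek()): arr=[3 7 26 11 16 10] head=4 tail=0 count=2
After op 13 (write(24)): arr=[24 7 26 11 16 10] head=4 tail=1 count=3
After op 14 (write(12)): arr=[24 12 26 11 16 10] head=4 tail=2 count=4
After op 15 (write(14)): arr=[24 12 14 11 16 10] head=4 tail=3 count=5
After op 16 (write(25)): arr=[24 12 14 25 16 10] head=4 tail=4 count=6
After op 17 (write(18)): arr=[24 12 14 25 18 10] head=5 tail=5 count=6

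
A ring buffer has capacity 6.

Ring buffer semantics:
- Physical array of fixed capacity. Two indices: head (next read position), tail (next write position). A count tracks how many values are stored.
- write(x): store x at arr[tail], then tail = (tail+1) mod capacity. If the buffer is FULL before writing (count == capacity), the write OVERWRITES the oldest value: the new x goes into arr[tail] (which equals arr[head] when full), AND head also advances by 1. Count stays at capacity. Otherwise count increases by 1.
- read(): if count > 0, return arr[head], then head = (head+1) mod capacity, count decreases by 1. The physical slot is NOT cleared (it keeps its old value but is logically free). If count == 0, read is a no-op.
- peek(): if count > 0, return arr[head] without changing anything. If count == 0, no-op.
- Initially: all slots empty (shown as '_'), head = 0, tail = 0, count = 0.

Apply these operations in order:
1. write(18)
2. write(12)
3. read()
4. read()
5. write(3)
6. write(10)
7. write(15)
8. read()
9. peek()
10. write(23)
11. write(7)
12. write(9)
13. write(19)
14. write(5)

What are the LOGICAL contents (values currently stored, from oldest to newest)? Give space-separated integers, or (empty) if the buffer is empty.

Answer: 15 23 7 9 19 5

Derivation:
After op 1 (write(18)): arr=[18 _ _ _ _ _] head=0 tail=1 count=1
After op 2 (write(12)): arr=[18 12 _ _ _ _] head=0 tail=2 count=2
After op 3 (read()): arr=[18 12 _ _ _ _] head=1 tail=2 count=1
After op 4 (read()): arr=[18 12 _ _ _ _] head=2 tail=2 count=0
After op 5 (write(3)): arr=[18 12 3 _ _ _] head=2 tail=3 count=1
After op 6 (write(10)): arr=[18 12 3 10 _ _] head=2 tail=4 count=2
After op 7 (write(15)): arr=[18 12 3 10 15 _] head=2 tail=5 count=3
After op 8 (read()): arr=[18 12 3 10 15 _] head=3 tail=5 count=2
After op 9 (peek()): arr=[18 12 3 10 15 _] head=3 tail=5 count=2
After op 10 (write(23)): arr=[18 12 3 10 15 23] head=3 tail=0 count=3
After op 11 (write(7)): arr=[7 12 3 10 15 23] head=3 tail=1 count=4
After op 12 (write(9)): arr=[7 9 3 10 15 23] head=3 tail=2 count=5
After op 13 (write(19)): arr=[7 9 19 10 15 23] head=3 tail=3 count=6
After op 14 (write(5)): arr=[7 9 19 5 15 23] head=4 tail=4 count=6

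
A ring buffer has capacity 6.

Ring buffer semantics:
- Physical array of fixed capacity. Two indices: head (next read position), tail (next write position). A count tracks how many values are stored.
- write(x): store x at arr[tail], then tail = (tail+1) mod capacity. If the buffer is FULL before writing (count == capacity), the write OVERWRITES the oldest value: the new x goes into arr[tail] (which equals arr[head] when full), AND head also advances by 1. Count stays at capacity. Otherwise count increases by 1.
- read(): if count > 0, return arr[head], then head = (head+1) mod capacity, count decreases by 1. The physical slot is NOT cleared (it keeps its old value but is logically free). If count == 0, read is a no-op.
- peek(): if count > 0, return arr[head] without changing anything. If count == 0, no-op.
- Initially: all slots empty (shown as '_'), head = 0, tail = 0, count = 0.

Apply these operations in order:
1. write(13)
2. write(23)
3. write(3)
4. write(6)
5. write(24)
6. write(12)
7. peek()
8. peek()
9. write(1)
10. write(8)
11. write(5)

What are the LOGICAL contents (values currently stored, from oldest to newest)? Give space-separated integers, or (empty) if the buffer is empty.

After op 1 (write(13)): arr=[13 _ _ _ _ _] head=0 tail=1 count=1
After op 2 (write(23)): arr=[13 23 _ _ _ _] head=0 tail=2 count=2
After op 3 (write(3)): arr=[13 23 3 _ _ _] head=0 tail=3 count=3
After op 4 (write(6)): arr=[13 23 3 6 _ _] head=0 tail=4 count=4
After op 5 (write(24)): arr=[13 23 3 6 24 _] head=0 tail=5 count=5
After op 6 (write(12)): arr=[13 23 3 6 24 12] head=0 tail=0 count=6
After op 7 (peek()): arr=[13 23 3 6 24 12] head=0 tail=0 count=6
After op 8 (peek()): arr=[13 23 3 6 24 12] head=0 tail=0 count=6
After op 9 (write(1)): arr=[1 23 3 6 24 12] head=1 tail=1 count=6
After op 10 (write(8)): arr=[1 8 3 6 24 12] head=2 tail=2 count=6
After op 11 (write(5)): arr=[1 8 5 6 24 12] head=3 tail=3 count=6

Answer: 6 24 12 1 8 5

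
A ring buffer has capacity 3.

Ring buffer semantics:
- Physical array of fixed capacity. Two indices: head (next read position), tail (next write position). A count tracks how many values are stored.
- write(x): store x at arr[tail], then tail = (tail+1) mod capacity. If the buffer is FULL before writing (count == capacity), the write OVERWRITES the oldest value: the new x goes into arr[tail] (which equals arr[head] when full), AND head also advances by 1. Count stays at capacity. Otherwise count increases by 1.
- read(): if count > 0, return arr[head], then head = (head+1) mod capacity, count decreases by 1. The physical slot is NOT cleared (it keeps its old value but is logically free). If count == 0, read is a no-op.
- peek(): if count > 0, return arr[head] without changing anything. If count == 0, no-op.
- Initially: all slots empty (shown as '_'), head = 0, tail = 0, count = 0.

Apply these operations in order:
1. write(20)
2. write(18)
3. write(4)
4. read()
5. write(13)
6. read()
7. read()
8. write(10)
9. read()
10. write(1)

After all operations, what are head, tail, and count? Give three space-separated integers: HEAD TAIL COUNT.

After op 1 (write(20)): arr=[20 _ _] head=0 tail=1 count=1
After op 2 (write(18)): arr=[20 18 _] head=0 tail=2 count=2
After op 3 (write(4)): arr=[20 18 4] head=0 tail=0 count=3
After op 4 (read()): arr=[20 18 4] head=1 tail=0 count=2
After op 5 (write(13)): arr=[13 18 4] head=1 tail=1 count=3
After op 6 (read()): arr=[13 18 4] head=2 tail=1 count=2
After op 7 (read()): arr=[13 18 4] head=0 tail=1 count=1
After op 8 (write(10)): arr=[13 10 4] head=0 tail=2 count=2
After op 9 (read()): arr=[13 10 4] head=1 tail=2 count=1
After op 10 (write(1)): arr=[13 10 1] head=1 tail=0 count=2

Answer: 1 0 2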